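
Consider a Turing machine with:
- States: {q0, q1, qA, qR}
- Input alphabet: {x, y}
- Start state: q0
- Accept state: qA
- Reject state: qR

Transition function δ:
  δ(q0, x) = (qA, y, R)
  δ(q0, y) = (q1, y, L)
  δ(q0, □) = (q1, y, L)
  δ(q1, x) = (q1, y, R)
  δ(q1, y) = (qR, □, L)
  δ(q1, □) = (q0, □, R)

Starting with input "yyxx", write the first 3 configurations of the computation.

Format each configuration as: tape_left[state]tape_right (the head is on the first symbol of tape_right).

Transitions applied:
Step 1: δ(q0, y) = (q1, y, L)
Step 2: δ(q1, □) = (q0, □, R)

The first 3 configurations are:
[q0]yyxx ⊢ [q1]□yyxx ⊢ □[q0]yyxx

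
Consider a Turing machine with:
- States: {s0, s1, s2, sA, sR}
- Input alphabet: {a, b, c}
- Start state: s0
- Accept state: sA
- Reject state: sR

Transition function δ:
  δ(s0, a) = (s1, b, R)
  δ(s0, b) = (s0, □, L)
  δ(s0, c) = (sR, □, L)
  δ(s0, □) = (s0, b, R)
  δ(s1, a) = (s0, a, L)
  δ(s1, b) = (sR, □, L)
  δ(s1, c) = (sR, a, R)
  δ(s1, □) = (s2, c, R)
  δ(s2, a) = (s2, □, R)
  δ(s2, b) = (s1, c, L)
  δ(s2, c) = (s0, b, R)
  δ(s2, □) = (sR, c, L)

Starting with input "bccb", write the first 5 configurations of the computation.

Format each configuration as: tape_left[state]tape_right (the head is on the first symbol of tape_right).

Transitions applied:
Step 1: δ(s0, b) = (s0, □, L)
Step 2: δ(s0, □) = (s0, b, R)
Step 3: δ(s0, □) = (s0, b, R)
Step 4: δ(s0, c) = (sR, □, L)

The first 5 configurations are:
[s0]bccb ⊢ [s0]□□ccb ⊢ b[s0]□ccb ⊢ bb[s0]ccb ⊢ b[sR]b□cb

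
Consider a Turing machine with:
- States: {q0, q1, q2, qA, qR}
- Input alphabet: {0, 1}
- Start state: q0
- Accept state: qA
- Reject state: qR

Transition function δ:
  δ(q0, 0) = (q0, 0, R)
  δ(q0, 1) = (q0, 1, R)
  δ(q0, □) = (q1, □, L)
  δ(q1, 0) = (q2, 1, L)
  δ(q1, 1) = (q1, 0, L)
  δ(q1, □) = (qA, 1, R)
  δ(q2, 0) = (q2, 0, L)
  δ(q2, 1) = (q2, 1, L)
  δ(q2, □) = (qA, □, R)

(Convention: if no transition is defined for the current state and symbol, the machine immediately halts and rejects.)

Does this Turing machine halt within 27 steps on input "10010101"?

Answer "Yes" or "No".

Execution trace:
Initial: [q0]10010101
Step 1: δ(q0, 1) = (q0, 1, R) → 1[q0]0010101
Step 2: δ(q0, 0) = (q0, 0, R) → 10[q0]010101
Step 3: δ(q0, 0) = (q0, 0, R) → 100[q0]10101
Step 4: δ(q0, 1) = (q0, 1, R) → 1001[q0]0101
Step 5: δ(q0, 0) = (q0, 0, R) → 10010[q0]101
Step 6: δ(q0, 1) = (q0, 1, R) → 100101[q0]01
Step 7: δ(q0, 0) = (q0, 0, R) → 1001010[q0]1
Step 8: δ(q0, 1) = (q0, 1, R) → 10010101[q0]□
Step 9: δ(q0, □) = (q1, □, L) → 1001010[q1]1□
Step 10: δ(q1, 1) = (q1, 0, L) → 100101[q1]00□
Step 11: δ(q1, 0) = (q2, 1, L) → 10010[q2]110□
Step 12: δ(q2, 1) = (q2, 1, L) → 1001[q2]0110□
Step 13: δ(q2, 0) = (q2, 0, L) → 100[q2]10110□
Step 14: δ(q2, 1) = (q2, 1, L) → 10[q2]010110□
Step 15: δ(q2, 0) = (q2, 0, L) → 1[q2]0010110□
Step 16: δ(q2, 0) = (q2, 0, L) → [q2]10010110□
Step 17: δ(q2, 1) = (q2, 1, L) → [q2]□10010110□
Step 18: δ(q2, □) = (qA, □, R) → □[qA]10010110□

The machine reaches the accept state qA and halts.
The machine halted after 18 steps (within the 27-step bound).

Answer: Yes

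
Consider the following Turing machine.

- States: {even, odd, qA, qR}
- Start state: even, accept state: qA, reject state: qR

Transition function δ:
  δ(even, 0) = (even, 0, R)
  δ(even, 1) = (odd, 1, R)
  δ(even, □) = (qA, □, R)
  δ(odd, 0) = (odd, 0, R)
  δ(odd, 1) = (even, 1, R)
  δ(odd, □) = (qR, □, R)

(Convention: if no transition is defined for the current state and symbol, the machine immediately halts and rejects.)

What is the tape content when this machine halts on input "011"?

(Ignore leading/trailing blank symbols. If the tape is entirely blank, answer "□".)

Execution trace:
Initial: [even]011
Step 1: δ(even, 0) = (even, 0, R) → 0[even]11
Step 2: δ(even, 1) = (odd, 1, R) → 01[odd]1
Step 3: δ(odd, 1) = (even, 1, R) → 011[even]□
Step 4: δ(even, □) = (qA, □, R) → 011□[qA]□

The machine reaches the accept state qA and halts.

Final tape (ignoring leading/trailing blanks): 011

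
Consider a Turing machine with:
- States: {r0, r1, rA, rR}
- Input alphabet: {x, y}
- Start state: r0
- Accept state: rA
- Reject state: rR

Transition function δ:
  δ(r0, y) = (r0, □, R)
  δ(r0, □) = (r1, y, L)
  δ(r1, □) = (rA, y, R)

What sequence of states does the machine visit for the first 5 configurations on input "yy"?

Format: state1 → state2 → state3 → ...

Execution trace:
Initial: [r0]yy
Step 1: δ(r0, y) = (r0, □, R) → □[r0]y
Step 2: δ(r0, y) = (r0, □, R) → □□[r0]□
Step 3: δ(r0, □) = (r1, y, L) → □[r1]□y
Step 4: δ(r1, □) = (rA, y, R) → □y[rA]y

The machine reaches the accept state rA and halts.

State sequence: r0 → r0 → r0 → r1 → rA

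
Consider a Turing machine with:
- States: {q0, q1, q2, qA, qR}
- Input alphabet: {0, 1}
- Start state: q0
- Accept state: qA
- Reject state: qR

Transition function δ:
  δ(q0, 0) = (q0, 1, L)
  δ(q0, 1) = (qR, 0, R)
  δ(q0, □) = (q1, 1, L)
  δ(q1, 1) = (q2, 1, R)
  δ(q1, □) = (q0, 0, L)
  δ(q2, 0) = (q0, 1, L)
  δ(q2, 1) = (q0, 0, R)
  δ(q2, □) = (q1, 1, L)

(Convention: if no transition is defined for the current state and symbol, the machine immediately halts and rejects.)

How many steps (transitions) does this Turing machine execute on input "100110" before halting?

Execution trace:
Initial: [q0]100110
Step 1: δ(q0, 1) = (qR, 0, R) → 0[qR]00110

The machine reaches the reject state qR and halts.

The machine executed 1 step before halting.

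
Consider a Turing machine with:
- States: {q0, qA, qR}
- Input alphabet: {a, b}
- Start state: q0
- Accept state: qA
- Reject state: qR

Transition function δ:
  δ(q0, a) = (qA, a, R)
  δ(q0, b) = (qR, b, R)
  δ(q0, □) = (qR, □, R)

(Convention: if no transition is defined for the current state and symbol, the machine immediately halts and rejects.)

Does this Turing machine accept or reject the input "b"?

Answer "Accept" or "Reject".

Execution trace:
Initial: [q0]b
Step 1: δ(q0, b) = (qR, b, R) → b[qR]□

The machine reaches the reject state qR and halts.

Answer: Reject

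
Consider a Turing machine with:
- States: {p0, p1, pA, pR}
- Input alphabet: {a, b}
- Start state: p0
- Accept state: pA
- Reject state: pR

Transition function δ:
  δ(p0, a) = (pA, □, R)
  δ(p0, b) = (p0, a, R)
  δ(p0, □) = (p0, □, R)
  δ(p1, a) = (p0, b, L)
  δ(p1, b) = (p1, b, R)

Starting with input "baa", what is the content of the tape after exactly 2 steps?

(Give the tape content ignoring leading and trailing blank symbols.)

Execution trace:
Initial: [p0]baa
Step 1: δ(p0, b) = (p0, a, R) → a[p0]aa
Step 2: δ(p0, a) = (pA, □, R) → a□[pA]a

The machine reaches the accept state pA and halts.

After 2 steps, the tape (ignoring leading/trailing blanks) is: a□a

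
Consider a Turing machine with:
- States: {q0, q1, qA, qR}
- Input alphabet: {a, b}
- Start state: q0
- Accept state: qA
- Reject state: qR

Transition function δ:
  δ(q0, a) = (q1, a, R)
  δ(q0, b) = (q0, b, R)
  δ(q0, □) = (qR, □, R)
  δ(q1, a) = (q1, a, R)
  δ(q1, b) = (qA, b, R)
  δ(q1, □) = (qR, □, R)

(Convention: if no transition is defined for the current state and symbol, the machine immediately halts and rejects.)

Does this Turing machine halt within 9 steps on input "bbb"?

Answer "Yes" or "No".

Execution trace:
Initial: [q0]bbb
Step 1: δ(q0, b) = (q0, b, R) → b[q0]bb
Step 2: δ(q0, b) = (q0, b, R) → bb[q0]b
Step 3: δ(q0, b) = (q0, b, R) → bbb[q0]□
Step 4: δ(q0, □) = (qR, □, R) → bbb□[qR]□

The machine reaches the reject state qR and halts.
The machine halted after 4 steps (within the 9-step bound).

Answer: Yes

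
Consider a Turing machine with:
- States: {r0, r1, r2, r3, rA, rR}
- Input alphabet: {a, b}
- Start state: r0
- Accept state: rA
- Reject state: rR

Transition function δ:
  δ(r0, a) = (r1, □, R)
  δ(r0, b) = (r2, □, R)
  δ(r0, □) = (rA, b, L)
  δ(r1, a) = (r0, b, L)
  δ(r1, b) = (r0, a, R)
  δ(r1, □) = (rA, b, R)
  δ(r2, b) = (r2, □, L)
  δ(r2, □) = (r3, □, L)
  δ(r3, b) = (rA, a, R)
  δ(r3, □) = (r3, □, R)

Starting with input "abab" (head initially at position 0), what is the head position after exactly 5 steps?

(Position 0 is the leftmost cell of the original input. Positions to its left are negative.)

Execution trace (head position shown):
Step 0: [r0]abab  (head at position 0)
Step 1: move right → □[r1]bab  (head at position 1)
Step 2: move right → □a[r0]ab  (head at position 2)
Step 3: move right → □a□[r1]b  (head at position 3)
Step 4: move right → □a□a[r0]□  (head at position 4)
Step 5: move left → □a□[rA]ab  (head at position 3)

After 5 steps, the head is at position 3.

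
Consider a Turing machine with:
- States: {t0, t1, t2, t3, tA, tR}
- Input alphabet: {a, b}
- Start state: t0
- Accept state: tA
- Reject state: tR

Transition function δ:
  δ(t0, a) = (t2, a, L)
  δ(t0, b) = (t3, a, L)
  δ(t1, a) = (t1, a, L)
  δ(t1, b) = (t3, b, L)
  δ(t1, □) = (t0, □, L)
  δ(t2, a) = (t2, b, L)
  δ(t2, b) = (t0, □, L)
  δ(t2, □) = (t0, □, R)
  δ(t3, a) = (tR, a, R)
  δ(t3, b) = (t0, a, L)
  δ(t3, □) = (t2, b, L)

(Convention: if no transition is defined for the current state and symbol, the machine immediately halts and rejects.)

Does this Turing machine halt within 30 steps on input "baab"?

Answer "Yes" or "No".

Execution trace:
Initial: [t0]baab
Step 1: δ(t0, b) = (t3, a, L) → [t3]□aaab
Step 2: δ(t3, □) = (t2, b, L) → [t2]□baaab
Step 3: δ(t2, □) = (t0, □, R) → □[t0]baaab
Step 4: δ(t0, b) = (t3, a, L) → [t3]□aaaab
Step 5: δ(t3, □) = (t2, b, L) → [t2]□baaaab
Step 6: δ(t2, □) = (t0, □, R) → □[t0]baaaab
Step 7: δ(t0, b) = (t3, a, L) → [t3]□aaaaab
Step 8: δ(t3, □) = (t2, b, L) → [t2]□baaaaab
Step 9: δ(t2, □) = (t0, □, R) → □[t0]baaaaab
Step 10: δ(t0, b) = (t3, a, L) → [t3]□aaaaaab
Step 11: δ(t3, □) = (t2, b, L) → [t2]□baaaaaab
Step 12: δ(t2, □) = (t0, □, R) → □[t0]baaaaaab
Step 13: δ(t0, b) = (t3, a, L) → [t3]□aaaaaaab
Step 14: δ(t3, □) = (t2, b, L) → [t2]□baaaaaaab
Step 15: δ(t2, □) = (t0, □, R) → □[t0]baaaaaaab
Step 16: δ(t0, b) = (t3, a, L) → [t3]□aaaaaaaab
Step 17: δ(t3, □) = (t2, b, L) → [t2]□baaaaaaaab
Step 18: δ(t2, □) = (t0, □, R) → □[t0]baaaaaaaab
Step 19: δ(t0, b) = (t3, a, L) → [t3]□aaaaaaaaab
Step 20: δ(t3, □) = (t2, b, L) → [t2]□baaaaaaaaab
Step 21: δ(t2, □) = (t0, □, R) → □[t0]baaaaaaaaab
Step 22: δ(t0, b) = (t3, a, L) → [t3]□aaaaaaaaaab
Step 23: δ(t3, □) = (t2, b, L) → [t2]□baaaaaaaaaab
Step 24: δ(t2, □) = (t0, □, R) → □[t0]baaaaaaaaaab
Step 25: δ(t0, b) = (t3, a, L) → [t3]□aaaaaaaaaaab
Step 26: δ(t3, □) = (t2, b, L) → [t2]□baaaaaaaaaaab
Step 27: δ(t2, □) = (t0, □, R) → □[t0]baaaaaaaaaaab
Step 28: δ(t0, b) = (t3, a, L) → [t3]□aaaaaaaaaaaab
Step 29: δ(t3, □) = (t2, b, L) → [t2]□baaaaaaaaaaaab
Step 30: δ(t2, □) = (t0, □, R) → □[t0]baaaaaaaaaaaab

The machine has not reached a halting state after 30 steps.
The machine did not halt within the 30-step bound.

Answer: No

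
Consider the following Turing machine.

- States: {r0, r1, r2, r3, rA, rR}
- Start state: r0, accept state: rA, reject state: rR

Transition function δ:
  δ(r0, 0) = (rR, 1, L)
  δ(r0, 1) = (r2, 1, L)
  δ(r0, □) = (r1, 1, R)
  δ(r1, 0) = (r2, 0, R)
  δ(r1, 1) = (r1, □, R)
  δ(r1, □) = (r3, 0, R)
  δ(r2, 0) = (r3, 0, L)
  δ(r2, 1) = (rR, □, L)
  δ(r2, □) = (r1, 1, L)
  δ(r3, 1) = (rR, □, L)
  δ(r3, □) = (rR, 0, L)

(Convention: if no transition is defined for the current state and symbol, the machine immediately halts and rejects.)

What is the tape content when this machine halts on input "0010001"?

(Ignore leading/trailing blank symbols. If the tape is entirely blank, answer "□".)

Execution trace:
Initial: [r0]0010001
Step 1: δ(r0, 0) = (rR, 1, L) → [rR]□1010001

The machine reaches the reject state rR and halts.

Final tape (ignoring leading/trailing blanks): 1010001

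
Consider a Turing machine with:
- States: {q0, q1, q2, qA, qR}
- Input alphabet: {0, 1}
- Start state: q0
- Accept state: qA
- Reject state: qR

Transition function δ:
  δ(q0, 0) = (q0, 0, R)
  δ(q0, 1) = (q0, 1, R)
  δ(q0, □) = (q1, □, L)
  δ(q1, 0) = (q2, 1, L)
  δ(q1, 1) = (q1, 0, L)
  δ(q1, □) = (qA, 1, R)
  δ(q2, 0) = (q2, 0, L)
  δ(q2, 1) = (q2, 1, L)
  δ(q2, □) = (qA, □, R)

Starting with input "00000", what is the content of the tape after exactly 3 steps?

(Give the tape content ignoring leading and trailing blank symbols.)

Execution trace:
Initial: [q0]00000
Step 1: δ(q0, 0) = (q0, 0, R) → 0[q0]0000
Step 2: δ(q0, 0) = (q0, 0, R) → 00[q0]000
Step 3: δ(q0, 0) = (q0, 0, R) → 000[q0]00

After 3 steps, the tape (ignoring leading/trailing blanks) is: 00000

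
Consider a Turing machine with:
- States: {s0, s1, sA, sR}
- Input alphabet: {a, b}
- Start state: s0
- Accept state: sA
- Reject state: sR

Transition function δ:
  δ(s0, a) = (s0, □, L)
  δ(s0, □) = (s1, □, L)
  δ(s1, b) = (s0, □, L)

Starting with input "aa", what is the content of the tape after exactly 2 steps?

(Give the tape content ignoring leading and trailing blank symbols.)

Execution trace:
Initial: [s0]aa
Step 1: δ(s0, a) = (s0, □, L) → [s0]□□a
Step 2: δ(s0, □) = (s1, □, L) → [s1]□□□a

No transition is defined for δ(s1, □). By convention the machine halts and rejects.

After 2 steps, the tape (ignoring leading/trailing blanks) is: a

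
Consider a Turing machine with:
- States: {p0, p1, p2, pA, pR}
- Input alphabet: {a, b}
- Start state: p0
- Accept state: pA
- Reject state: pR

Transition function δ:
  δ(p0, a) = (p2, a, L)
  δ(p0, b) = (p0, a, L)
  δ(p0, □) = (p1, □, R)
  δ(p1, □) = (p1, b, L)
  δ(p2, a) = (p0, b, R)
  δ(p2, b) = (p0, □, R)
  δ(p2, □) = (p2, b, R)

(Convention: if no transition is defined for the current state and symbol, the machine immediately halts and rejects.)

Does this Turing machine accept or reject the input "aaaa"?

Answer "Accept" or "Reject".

Execution trace:
Initial: [p0]aaaa
Step 1: δ(p0, a) = (p2, a, L) → [p2]□aaaa
Step 2: δ(p2, □) = (p2, b, R) → b[p2]aaaa
Step 3: δ(p2, a) = (p0, b, R) → bb[p0]aaa
Step 4: δ(p0, a) = (p2, a, L) → b[p2]baaa
Step 5: δ(p2, b) = (p0, □, R) → b□[p0]aaa
Step 6: δ(p0, a) = (p2, a, L) → b[p2]□aaa
Step 7: δ(p2, □) = (p2, b, R) → bb[p2]aaa
Step 8: δ(p2, a) = (p0, b, R) → bbb[p0]aa
Step 9: δ(p0, a) = (p2, a, L) → bb[p2]baa
Step 10: δ(p2, b) = (p0, □, R) → bb□[p0]aa
Step 11: δ(p0, a) = (p2, a, L) → bb[p2]□aa
Step 12: δ(p2, □) = (p2, b, R) → bbb[p2]aa
Step 13: δ(p2, a) = (p0, b, R) → bbbb[p0]a
Step 14: δ(p0, a) = (p2, a, L) → bbb[p2]ba
Step 15: δ(p2, b) = (p0, □, R) → bbb□[p0]a
Step 16: δ(p0, a) = (p2, a, L) → bbb[p2]□a
Step 17: δ(p2, □) = (p2, b, R) → bbbb[p2]a
Step 18: δ(p2, a) = (p0, b, R) → bbbbb[p0]□
Step 19: δ(p0, □) = (p1, □, R) → bbbbb□[p1]□
Step 20: δ(p1, □) = (p1, b, L) → bbbbb[p1]□b
Step 21: δ(p1, □) = (p1, b, L) → bbbb[p1]bbb

No transition is defined for δ(p1, b). By convention the machine halts and rejects.

Answer: Reject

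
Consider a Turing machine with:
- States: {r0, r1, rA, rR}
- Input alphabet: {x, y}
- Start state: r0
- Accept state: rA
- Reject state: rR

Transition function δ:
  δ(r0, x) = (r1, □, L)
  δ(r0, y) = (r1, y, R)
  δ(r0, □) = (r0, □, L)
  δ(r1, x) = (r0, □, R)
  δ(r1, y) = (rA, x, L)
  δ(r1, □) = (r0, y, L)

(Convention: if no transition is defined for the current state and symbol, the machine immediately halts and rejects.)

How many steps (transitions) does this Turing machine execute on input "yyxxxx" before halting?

Execution trace:
Initial: [r0]yyxxxx
Step 1: δ(r0, y) = (r1, y, R) → y[r1]yxxxx
Step 2: δ(r1, y) = (rA, x, L) → [rA]yxxxxx

The machine reaches the accept state rA and halts.

The machine executed 2 steps before halting.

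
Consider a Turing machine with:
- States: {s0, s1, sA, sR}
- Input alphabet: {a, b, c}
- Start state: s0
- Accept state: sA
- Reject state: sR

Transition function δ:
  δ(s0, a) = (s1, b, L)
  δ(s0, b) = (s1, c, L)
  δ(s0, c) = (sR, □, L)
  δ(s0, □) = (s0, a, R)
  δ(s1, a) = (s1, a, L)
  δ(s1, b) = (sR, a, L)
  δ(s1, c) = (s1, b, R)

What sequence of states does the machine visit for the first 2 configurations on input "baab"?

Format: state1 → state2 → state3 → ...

Execution trace:
Initial: [s0]baab
Step 1: δ(s0, b) = (s1, c, L) → [s1]□caab

No transition is defined for δ(s1, □). By convention the machine halts and rejects.

State sequence: s0 → s1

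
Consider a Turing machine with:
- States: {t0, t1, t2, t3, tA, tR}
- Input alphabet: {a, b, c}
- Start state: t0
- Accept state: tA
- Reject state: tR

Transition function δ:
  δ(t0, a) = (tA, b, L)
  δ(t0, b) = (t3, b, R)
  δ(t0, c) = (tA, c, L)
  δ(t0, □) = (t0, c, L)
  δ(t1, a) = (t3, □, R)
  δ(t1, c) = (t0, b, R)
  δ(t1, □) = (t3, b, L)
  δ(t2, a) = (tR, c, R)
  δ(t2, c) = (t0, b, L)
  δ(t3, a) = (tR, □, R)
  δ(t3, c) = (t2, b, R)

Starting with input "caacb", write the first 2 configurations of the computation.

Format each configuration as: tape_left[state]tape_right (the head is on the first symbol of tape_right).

Transitions applied:
Step 1: δ(t0, c) = (tA, c, L)

The first 2 configurations are:
[t0]caacb ⊢ [tA]□caacb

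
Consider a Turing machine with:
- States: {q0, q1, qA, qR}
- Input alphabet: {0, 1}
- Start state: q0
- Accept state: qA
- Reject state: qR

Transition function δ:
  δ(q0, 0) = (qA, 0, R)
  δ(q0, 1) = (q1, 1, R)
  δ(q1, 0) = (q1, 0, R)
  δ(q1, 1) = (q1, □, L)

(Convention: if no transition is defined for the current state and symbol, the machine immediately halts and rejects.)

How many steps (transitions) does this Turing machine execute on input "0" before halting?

Execution trace:
Initial: [q0]0
Step 1: δ(q0, 0) = (qA, 0, R) → 0[qA]□

The machine reaches the accept state qA and halts.

The machine executed 1 step before halting.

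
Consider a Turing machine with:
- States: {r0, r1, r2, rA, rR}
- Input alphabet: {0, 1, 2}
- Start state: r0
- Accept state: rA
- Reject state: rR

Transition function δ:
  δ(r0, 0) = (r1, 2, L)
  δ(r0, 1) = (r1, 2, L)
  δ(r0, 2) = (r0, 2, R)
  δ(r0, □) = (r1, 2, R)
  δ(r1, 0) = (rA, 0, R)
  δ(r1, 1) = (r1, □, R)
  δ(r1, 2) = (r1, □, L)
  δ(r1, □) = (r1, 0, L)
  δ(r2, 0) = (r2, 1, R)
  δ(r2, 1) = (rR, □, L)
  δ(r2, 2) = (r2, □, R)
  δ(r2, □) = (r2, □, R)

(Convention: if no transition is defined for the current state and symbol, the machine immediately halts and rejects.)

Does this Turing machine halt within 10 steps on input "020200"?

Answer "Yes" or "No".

Execution trace:
Initial: [r0]020200
Step 1: δ(r0, 0) = (r1, 2, L) → [r1]□220200
Step 2: δ(r1, □) = (r1, 0, L) → [r1]□0220200
Step 3: δ(r1, □) = (r1, 0, L) → [r1]□00220200
Step 4: δ(r1, □) = (r1, 0, L) → [r1]□000220200
Step 5: δ(r1, □) = (r1, 0, L) → [r1]□0000220200
Step 6: δ(r1, □) = (r1, 0, L) → [r1]□00000220200
Step 7: δ(r1, □) = (r1, 0, L) → [r1]□000000220200
Step 8: δ(r1, □) = (r1, 0, L) → [r1]□0000000220200
Step 9: δ(r1, □) = (r1, 0, L) → [r1]□00000000220200
Step 10: δ(r1, □) = (r1, 0, L) → [r1]□000000000220200

The machine has not reached a halting state after 10 steps.
The machine did not halt within the 10-step bound.

Answer: No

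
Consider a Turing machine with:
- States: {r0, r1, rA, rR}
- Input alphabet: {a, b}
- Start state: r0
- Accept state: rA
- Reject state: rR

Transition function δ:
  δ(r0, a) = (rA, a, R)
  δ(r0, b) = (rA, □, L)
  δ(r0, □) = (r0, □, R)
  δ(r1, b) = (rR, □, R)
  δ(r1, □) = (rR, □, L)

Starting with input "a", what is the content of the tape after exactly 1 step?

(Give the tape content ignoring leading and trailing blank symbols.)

Execution trace:
Initial: [r0]a
Step 1: δ(r0, a) = (rA, a, R) → a[rA]□

The machine reaches the accept state rA and halts.

After 1 step, the tape (ignoring leading/trailing blanks) is: a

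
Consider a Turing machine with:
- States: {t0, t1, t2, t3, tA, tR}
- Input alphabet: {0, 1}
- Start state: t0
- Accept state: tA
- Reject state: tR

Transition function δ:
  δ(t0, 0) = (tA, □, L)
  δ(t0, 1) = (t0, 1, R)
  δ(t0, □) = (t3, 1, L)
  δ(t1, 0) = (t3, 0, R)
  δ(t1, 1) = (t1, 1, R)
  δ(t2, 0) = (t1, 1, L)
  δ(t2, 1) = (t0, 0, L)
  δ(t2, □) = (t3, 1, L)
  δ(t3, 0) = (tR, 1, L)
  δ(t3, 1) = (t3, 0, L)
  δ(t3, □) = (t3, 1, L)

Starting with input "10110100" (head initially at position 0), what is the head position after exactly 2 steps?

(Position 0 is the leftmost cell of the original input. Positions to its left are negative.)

Execution trace (head position shown):
Step 0: [t0]10110100  (head at position 0)
Step 1: move right → 1[t0]0110100  (head at position 1)
Step 2: move left → [tA]1□110100  (head at position 0)

After 2 steps, the head is at position 0.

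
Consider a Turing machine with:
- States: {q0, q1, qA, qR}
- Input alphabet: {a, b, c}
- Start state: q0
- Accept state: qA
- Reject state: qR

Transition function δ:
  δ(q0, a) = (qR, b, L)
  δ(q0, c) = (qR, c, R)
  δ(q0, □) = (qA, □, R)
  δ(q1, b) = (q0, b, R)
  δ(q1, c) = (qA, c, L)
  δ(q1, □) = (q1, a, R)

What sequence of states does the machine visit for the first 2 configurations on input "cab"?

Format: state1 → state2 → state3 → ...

Execution trace:
Initial: [q0]cab
Step 1: δ(q0, c) = (qR, c, R) → c[qR]ab

The machine reaches the reject state qR and halts.

State sequence: q0 → qR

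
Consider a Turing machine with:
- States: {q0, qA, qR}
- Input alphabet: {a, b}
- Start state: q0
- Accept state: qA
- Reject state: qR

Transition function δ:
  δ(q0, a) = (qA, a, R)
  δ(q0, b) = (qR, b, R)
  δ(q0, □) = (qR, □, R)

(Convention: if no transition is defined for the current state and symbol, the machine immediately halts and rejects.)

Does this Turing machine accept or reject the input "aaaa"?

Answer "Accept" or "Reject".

Execution trace:
Initial: [q0]aaaa
Step 1: δ(q0, a) = (qA, a, R) → a[qA]aaa

The machine reaches the accept state qA and halts.

Answer: Accept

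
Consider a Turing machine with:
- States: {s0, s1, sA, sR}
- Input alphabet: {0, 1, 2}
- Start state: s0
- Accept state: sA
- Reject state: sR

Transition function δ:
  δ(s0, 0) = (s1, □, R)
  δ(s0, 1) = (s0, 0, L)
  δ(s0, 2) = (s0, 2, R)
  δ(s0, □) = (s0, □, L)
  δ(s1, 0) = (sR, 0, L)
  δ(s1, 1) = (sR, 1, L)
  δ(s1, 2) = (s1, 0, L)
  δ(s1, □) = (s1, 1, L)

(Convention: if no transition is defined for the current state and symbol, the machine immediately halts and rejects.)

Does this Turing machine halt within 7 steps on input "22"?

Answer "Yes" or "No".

Execution trace:
Initial: [s0]22
Step 1: δ(s0, 2) = (s0, 2, R) → 2[s0]2
Step 2: δ(s0, 2) = (s0, 2, R) → 22[s0]□
Step 3: δ(s0, □) = (s0, □, L) → 2[s0]2□
Step 4: δ(s0, 2) = (s0, 2, R) → 22[s0]□
Step 5: δ(s0, □) = (s0, □, L) → 2[s0]2□
Step 6: δ(s0, 2) = (s0, 2, R) → 22[s0]□
Step 7: δ(s0, □) = (s0, □, L) → 2[s0]2□

The machine has not reached a halting state after 7 steps.
The machine did not halt within the 7-step bound.

Answer: No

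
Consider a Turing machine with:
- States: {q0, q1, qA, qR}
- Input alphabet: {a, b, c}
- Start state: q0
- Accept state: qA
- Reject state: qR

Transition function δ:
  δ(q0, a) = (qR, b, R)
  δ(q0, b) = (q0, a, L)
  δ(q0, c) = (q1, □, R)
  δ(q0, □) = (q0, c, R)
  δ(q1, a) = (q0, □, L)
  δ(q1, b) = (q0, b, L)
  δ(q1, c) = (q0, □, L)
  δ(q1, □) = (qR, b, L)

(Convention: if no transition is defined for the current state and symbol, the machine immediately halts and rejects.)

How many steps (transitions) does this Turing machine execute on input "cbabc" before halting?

Execution trace:
Initial: [q0]cbabc
Step 1: δ(q0, c) = (q1, □, R) → □[q1]babc
Step 2: δ(q1, b) = (q0, b, L) → [q0]□babc
Step 3: δ(q0, □) = (q0, c, R) → c[q0]babc
Step 4: δ(q0, b) = (q0, a, L) → [q0]caabc
Step 5: δ(q0, c) = (q1, □, R) → □[q1]aabc
Step 6: δ(q1, a) = (q0, □, L) → [q0]□□abc
Step 7: δ(q0, □) = (q0, c, R) → c[q0]□abc
Step 8: δ(q0, □) = (q0, c, R) → cc[q0]abc
Step 9: δ(q0, a) = (qR, b, R) → ccb[qR]bc

The machine reaches the reject state qR and halts.

The machine executed 9 steps before halting.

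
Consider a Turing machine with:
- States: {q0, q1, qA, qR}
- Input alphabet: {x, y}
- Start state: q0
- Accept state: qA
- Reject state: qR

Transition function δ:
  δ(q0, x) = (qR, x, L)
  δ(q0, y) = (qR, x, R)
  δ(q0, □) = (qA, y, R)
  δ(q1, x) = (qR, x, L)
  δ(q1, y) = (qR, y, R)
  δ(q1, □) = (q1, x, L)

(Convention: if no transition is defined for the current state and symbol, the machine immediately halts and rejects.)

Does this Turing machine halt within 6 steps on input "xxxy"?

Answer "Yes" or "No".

Execution trace:
Initial: [q0]xxxy
Step 1: δ(q0, x) = (qR, x, L) → [qR]□xxxy

The machine reaches the reject state qR and halts.
The machine halted after 1 step (within the 6-step bound).

Answer: Yes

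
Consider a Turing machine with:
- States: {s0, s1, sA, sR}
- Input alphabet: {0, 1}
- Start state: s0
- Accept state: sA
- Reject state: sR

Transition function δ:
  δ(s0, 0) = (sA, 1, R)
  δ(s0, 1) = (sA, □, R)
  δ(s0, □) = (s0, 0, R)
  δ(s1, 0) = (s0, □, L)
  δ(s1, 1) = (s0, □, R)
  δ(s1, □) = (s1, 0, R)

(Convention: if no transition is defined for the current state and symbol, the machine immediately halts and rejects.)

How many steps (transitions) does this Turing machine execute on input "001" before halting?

Execution trace:
Initial: [s0]001
Step 1: δ(s0, 0) = (sA, 1, R) → 1[sA]01

The machine reaches the accept state sA and halts.

The machine executed 1 step before halting.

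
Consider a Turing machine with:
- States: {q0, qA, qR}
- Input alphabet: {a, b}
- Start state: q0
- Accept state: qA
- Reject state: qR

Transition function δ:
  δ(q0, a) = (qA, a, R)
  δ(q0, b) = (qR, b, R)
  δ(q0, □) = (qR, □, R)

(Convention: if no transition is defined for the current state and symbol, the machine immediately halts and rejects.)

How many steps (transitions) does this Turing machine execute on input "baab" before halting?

Execution trace:
Initial: [q0]baab
Step 1: δ(q0, b) = (qR, b, R) → b[qR]aab

The machine reaches the reject state qR and halts.

The machine executed 1 step before halting.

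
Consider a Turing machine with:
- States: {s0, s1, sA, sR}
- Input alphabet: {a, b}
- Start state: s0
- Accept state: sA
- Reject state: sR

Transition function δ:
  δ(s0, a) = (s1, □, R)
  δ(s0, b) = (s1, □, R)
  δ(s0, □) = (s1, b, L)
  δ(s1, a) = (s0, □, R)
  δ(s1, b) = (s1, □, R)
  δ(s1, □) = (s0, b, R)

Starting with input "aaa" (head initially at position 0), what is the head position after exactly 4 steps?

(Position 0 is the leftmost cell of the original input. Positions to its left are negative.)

Execution trace (head position shown):
Step 0: [s0]aaa  (head at position 0)
Step 1: move right → □[s1]aa  (head at position 1)
Step 2: move right → □□[s0]a  (head at position 2)
Step 3: move right → □□□[s1]□  (head at position 3)
Step 4: move right → □□□b[s0]□  (head at position 4)

After 4 steps, the head is at position 4.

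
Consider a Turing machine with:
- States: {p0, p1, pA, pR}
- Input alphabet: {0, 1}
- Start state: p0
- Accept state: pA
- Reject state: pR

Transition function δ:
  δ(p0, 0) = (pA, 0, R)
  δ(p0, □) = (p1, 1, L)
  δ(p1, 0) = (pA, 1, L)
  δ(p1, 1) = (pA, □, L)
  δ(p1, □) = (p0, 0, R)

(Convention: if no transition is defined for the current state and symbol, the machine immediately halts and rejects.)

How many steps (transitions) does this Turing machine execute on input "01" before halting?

Execution trace:
Initial: [p0]01
Step 1: δ(p0, 0) = (pA, 0, R) → 0[pA]1

The machine reaches the accept state pA and halts.

The machine executed 1 step before halting.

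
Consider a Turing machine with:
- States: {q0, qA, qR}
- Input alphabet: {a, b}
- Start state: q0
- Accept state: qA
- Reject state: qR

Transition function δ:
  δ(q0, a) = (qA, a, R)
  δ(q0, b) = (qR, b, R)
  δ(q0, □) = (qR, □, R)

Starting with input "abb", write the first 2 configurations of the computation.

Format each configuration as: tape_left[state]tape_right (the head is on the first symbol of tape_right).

Transitions applied:
Step 1: δ(q0, a) = (qA, a, R)

The first 2 configurations are:
[q0]abb ⊢ a[qA]bb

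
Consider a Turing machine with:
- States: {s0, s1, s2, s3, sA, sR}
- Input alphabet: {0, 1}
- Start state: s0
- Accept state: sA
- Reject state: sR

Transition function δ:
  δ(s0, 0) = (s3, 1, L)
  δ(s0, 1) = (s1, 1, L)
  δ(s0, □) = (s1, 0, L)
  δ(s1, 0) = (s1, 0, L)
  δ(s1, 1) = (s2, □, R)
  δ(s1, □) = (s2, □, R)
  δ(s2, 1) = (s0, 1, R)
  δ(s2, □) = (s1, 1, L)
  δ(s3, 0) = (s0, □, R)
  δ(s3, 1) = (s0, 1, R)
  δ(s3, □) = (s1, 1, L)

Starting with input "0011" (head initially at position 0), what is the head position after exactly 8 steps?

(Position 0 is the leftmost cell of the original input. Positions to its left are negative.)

Execution trace (head position shown):
Step 0: [s0]0011  (head at position 0)
Step 1: move left → [s3]□1011  (head at position -1)
Step 2: move left → [s1]□11011  (head at position -2)
Step 3: move right → □[s2]11011  (head at position -1)
Step 4: move right → □1[s0]1011  (head at position 0)
Step 5: move left → □[s1]11011  (head at position -1)
Step 6: move right → □□[s2]1011  (head at position 0)
Step 7: move right → □□1[s0]011  (head at position 1)
Step 8: move left → □□[s3]1111  (head at position 0)

After 8 steps, the head is at position 0.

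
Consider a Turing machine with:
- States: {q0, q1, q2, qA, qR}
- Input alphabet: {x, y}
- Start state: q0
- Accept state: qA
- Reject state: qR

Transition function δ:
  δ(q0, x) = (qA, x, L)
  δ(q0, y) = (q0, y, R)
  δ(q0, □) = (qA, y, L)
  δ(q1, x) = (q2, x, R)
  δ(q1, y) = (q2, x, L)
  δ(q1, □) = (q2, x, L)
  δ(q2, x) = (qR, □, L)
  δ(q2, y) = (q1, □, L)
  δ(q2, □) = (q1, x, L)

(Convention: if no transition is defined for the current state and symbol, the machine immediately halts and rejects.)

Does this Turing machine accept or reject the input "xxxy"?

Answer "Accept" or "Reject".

Execution trace:
Initial: [q0]xxxy
Step 1: δ(q0, x) = (qA, x, L) → [qA]□xxxy

The machine reaches the accept state qA and halts.

Answer: Accept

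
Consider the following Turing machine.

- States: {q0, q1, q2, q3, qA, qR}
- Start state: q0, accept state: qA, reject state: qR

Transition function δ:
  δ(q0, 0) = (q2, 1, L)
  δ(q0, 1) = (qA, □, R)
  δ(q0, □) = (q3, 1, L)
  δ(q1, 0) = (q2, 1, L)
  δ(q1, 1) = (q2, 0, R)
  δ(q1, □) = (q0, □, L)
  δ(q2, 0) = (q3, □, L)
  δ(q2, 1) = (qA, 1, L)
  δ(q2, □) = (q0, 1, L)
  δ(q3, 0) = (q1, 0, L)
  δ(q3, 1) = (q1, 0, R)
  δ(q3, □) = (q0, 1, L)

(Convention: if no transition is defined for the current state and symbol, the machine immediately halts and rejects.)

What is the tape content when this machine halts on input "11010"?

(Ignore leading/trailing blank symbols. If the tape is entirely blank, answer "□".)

Execution trace:
Initial: [q0]11010
Step 1: δ(q0, 1) = (qA, □, R) → □[qA]1010

The machine reaches the accept state qA and halts.

Final tape (ignoring leading/trailing blanks): 1010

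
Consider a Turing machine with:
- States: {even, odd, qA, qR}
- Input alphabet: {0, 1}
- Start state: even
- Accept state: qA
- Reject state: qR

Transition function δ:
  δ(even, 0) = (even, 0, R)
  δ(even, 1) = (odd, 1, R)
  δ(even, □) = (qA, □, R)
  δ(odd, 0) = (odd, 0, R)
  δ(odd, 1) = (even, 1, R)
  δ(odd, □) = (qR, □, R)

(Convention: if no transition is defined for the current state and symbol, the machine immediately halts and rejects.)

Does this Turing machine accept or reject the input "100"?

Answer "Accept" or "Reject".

Execution trace:
Initial: [even]100
Step 1: δ(even, 1) = (odd, 1, R) → 1[odd]00
Step 2: δ(odd, 0) = (odd, 0, R) → 10[odd]0
Step 3: δ(odd, 0) = (odd, 0, R) → 100[odd]□
Step 4: δ(odd, □) = (qR, □, R) → 100□[qR]□

The machine reaches the reject state qR and halts.

Answer: Reject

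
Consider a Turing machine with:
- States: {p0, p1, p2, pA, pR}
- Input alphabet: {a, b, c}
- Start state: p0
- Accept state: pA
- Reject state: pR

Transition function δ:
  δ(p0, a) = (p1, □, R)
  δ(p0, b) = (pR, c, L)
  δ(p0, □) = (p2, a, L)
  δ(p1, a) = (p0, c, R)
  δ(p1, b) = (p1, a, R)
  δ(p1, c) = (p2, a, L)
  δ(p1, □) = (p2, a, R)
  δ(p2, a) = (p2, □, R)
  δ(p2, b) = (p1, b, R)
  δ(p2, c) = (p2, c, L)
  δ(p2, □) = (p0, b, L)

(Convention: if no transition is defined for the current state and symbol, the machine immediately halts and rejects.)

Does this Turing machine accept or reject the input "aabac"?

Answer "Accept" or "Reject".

Execution trace:
Initial: [p0]aabac
Step 1: δ(p0, a) = (p1, □, R) → □[p1]abac
Step 2: δ(p1, a) = (p0, c, R) → □c[p0]bac
Step 3: δ(p0, b) = (pR, c, L) → □[pR]ccac

The machine reaches the reject state pR and halts.

Answer: Reject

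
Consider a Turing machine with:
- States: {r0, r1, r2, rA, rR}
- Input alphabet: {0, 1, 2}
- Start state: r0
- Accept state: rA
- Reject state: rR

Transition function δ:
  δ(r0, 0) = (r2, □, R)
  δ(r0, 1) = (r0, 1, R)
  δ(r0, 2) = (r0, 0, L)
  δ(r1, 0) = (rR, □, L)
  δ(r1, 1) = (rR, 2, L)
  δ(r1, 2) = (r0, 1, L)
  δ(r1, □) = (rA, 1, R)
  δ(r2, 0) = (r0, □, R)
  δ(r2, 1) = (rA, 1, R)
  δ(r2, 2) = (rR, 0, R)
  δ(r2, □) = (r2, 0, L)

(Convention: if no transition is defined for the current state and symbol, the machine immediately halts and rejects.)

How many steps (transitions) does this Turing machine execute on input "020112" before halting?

Execution trace:
Initial: [r0]020112
Step 1: δ(r0, 0) = (r2, □, R) → □[r2]20112
Step 2: δ(r2, 2) = (rR, 0, R) → □0[rR]0112

The machine reaches the reject state rR and halts.

The machine executed 2 steps before halting.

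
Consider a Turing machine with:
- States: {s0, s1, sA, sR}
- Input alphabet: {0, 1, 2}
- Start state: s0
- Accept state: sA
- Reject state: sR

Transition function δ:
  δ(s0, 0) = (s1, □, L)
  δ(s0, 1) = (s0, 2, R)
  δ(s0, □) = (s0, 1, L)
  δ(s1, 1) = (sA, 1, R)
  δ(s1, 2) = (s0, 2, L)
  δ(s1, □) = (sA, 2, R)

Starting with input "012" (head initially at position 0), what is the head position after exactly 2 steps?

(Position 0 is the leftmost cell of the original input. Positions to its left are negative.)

Execution trace (head position shown):
Step 0: [s0]012  (head at position 0)
Step 1: move left → [s1]□□12  (head at position -1)
Step 2: move right → 2[sA]□12  (head at position 0)

After 2 steps, the head is at position 0.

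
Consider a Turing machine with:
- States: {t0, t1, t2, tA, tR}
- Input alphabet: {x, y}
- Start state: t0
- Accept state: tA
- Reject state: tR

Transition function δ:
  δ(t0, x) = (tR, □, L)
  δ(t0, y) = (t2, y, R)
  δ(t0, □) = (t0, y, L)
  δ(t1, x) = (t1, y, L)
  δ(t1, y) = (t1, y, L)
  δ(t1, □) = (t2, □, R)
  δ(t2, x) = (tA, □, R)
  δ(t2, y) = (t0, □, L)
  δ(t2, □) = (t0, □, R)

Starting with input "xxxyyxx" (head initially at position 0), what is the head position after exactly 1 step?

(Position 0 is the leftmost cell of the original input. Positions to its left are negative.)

Execution trace (head position shown):
Step 0: [t0]xxxyyxx  (head at position 0)
Step 1: move left → [tR]□□xxyyxx  (head at position -1)

After 1 step, the head is at position -1.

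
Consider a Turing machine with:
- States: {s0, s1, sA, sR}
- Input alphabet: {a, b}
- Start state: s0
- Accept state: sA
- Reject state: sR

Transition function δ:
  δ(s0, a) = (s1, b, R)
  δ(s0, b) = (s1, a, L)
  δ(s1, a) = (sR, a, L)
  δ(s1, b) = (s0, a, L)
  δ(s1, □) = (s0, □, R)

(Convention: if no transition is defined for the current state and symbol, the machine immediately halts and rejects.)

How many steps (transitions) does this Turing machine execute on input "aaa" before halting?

Execution trace:
Initial: [s0]aaa
Step 1: δ(s0, a) = (s1, b, R) → b[s1]aa
Step 2: δ(s1, a) = (sR, a, L) → [sR]baa

The machine reaches the reject state sR and halts.

The machine executed 2 steps before halting.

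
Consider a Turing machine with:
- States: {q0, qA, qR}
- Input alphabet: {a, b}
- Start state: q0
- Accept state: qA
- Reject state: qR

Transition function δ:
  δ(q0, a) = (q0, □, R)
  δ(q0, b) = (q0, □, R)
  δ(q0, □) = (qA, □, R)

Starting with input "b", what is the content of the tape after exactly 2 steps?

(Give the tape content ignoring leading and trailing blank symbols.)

Execution trace:
Initial: [q0]b
Step 1: δ(q0, b) = (q0, □, R) → □[q0]□
Step 2: δ(q0, □) = (qA, □, R) → □□[qA]□

The machine reaches the accept state qA and halts.

After 2 steps, the tape (ignoring leading/trailing blanks) is: □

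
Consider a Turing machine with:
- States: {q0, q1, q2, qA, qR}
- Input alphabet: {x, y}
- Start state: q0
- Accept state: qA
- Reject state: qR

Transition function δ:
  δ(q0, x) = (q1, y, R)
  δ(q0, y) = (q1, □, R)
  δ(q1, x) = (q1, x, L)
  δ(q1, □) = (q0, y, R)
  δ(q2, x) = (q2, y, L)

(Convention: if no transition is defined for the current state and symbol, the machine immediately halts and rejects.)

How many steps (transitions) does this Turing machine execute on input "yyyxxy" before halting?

Execution trace:
Initial: [q0]yyyxxy
Step 1: δ(q0, y) = (q1, □, R) → □[q1]yyxxy

No transition is defined for δ(q1, y). By convention the machine halts and rejects.

The machine executed 1 step before halting.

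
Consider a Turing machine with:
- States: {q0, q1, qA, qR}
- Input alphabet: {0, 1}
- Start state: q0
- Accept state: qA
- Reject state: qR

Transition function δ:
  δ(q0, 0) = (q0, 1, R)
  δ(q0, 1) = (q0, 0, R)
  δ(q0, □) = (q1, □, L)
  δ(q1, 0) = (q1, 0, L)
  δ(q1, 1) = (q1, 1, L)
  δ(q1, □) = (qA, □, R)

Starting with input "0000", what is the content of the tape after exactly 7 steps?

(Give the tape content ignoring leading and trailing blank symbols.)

Execution trace:
Initial: [q0]0000
Step 1: δ(q0, 0) = (q0, 1, R) → 1[q0]000
Step 2: δ(q0, 0) = (q0, 1, R) → 11[q0]00
Step 3: δ(q0, 0) = (q0, 1, R) → 111[q0]0
Step 4: δ(q0, 0) = (q0, 1, R) → 1111[q0]□
Step 5: δ(q0, □) = (q1, □, L) → 111[q1]1□
Step 6: δ(q1, 1) = (q1, 1, L) → 11[q1]11□
Step 7: δ(q1, 1) = (q1, 1, L) → 1[q1]111□

After 7 steps, the tape (ignoring leading/trailing blanks) is: 1111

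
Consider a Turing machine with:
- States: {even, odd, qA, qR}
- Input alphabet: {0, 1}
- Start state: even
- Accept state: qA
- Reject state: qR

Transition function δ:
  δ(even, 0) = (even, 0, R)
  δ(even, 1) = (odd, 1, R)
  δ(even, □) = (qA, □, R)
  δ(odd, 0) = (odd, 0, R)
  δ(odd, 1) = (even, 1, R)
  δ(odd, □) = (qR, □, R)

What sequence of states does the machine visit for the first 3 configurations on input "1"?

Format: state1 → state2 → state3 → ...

Execution trace:
Initial: [even]1
Step 1: δ(even, 1) = (odd, 1, R) → 1[odd]□
Step 2: δ(odd, □) = (qR, □, R) → 1□[qR]□

The machine reaches the reject state qR and halts.

State sequence: even → odd → qR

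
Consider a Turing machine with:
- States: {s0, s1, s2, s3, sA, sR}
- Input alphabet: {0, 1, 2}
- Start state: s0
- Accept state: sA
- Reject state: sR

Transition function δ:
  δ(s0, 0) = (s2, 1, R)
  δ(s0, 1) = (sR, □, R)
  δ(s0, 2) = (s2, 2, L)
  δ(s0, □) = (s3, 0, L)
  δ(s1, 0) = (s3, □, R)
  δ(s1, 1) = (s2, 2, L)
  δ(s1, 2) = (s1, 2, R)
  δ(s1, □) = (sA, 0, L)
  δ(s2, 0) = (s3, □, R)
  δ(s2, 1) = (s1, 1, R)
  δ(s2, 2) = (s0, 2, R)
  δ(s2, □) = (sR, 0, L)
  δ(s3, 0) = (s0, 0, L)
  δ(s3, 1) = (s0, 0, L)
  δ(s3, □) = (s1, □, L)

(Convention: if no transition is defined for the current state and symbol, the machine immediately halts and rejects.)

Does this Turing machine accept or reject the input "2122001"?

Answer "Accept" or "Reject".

Execution trace:
Initial: [s0]2122001
Step 1: δ(s0, 2) = (s2, 2, L) → [s2]□2122001
Step 2: δ(s2, □) = (sR, 0, L) → [sR]□02122001

The machine reaches the reject state sR and halts.

Answer: Reject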